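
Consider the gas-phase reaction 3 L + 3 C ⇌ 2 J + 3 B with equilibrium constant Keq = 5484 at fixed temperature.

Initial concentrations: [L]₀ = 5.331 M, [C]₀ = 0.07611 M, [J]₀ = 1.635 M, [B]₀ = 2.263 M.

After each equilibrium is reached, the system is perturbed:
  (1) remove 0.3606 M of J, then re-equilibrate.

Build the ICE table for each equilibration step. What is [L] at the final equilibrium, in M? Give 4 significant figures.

[L]_eq = 5.284 M

Q₀ = 463.8 vs Keq = 5484 ⇒ Q<K, forward
Step 1:
                   L          C          J          B
  I            5.331    0.07611      1.635      2.263
  C         -0.04144   -0.04144    0.02763    0.04144
  E             5.29    0.03467      1.663      2.304
  solve Keq expr → x = 0.01381; check Q = 5484
Then remove 0.3606 M of J.
Step 2:
                   L          C          J          B
  I             5.29    0.03467      1.302      2.304
  C         -0.00507   -0.00507    0.00338    0.00507
  E            5.284     0.0296      1.305       2.31
  solve Keq expr → x = 0.00169; check Q = 5484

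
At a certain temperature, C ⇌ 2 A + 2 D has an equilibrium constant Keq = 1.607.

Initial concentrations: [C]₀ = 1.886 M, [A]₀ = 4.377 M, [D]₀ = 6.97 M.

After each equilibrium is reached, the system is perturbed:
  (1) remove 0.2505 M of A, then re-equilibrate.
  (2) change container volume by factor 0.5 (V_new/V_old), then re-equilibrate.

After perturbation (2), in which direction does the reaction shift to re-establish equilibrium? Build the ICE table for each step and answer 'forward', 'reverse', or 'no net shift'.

Direction: reverse

Q₀ = 493.5 vs Keq = 1.607 ⇒ Q>K, reverse
Step 1:
                    C           A           D
  Initial       1.886       4.377        6.97
  Change        1.822      -3.643      -3.643
  Equil         3.708      0.7337       3.327
  solve Keq expr → x = -1.822; check Q = 1.607
Then remove 0.2505 M of A.
Step 2:
                    C           A           D
  Initial       3.708      0.4832       3.327
  Change      -0.0998      0.1996      0.1996
  Equil         3.608      0.6828       3.526
  solve Keq expr → x = 0.0998; check Q = 1.607
Then change container volume by factor 0.5 (V_new/V_old).
Step 3:
                    C           A           D
  Initial       7.216       1.366       7.053
  Change       0.4028     -0.8056     -0.8056
  Equil         7.618      0.5601       6.247
  solve Keq expr → x = -0.4028; check Q = 1.607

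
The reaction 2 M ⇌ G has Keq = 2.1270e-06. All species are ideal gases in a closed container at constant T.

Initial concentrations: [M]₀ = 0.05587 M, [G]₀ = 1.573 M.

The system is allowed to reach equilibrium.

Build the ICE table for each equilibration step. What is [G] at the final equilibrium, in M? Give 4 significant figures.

[G]_eq = 2.1805e-05 M

Q₀ = 503.9 vs Keq = 2.1270e-06 ⇒ Q>K, reverse
Step 1:
                    M           G
  Initial     0.05587       1.573
  Change        3.146      -1.573
  Equil         3.202  2.1805e-05
  solve Keq expr → x = -1.573; check Q = 2.1270e-06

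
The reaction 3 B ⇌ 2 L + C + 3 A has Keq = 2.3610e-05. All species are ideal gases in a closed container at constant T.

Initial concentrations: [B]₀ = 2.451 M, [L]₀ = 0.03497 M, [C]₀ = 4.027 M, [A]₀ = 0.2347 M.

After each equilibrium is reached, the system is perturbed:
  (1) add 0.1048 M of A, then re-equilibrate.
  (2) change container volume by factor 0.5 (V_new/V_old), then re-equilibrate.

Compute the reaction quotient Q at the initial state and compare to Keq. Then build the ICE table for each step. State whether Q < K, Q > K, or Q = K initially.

Q₀ = 4.3240e-06; Q < K (proceeds forward)

Q₀ = 4.3240e-06 vs Keq = 2.3610e-05 ⇒ Q<K, forward
Step 1:
                   B          L          C          A
  I            2.451    0.03497      4.027     0.2347
  C         -0.04116    0.02744    0.01372    0.04116
  E             2.41    0.06241      4.041     0.2759
  solve Keq expr → x = 0.01372; check Q = 2.3610e-05
Then add 0.1048 M of A.
Step 2:
                   B          L          C          A
  I             2.41    0.06241      4.041     0.3807
  C          0.02773   -0.01849  -0.009243   -0.02773
  E            2.438    0.04393      4.031     0.3529
  solve Keq expr → x = -0.009243; check Q = 2.3610e-05
Then change container volume by factor 0.5 (V_new/V_old).
Step 3:
                   B          L          C          A
  I            4.875    0.08785      8.063     0.7059
  C          0.07523   -0.05016   -0.02508   -0.07523
  E             4.95    0.03769      8.038     0.6306
  solve Keq expr → x = -0.02508; check Q = 2.3610e-05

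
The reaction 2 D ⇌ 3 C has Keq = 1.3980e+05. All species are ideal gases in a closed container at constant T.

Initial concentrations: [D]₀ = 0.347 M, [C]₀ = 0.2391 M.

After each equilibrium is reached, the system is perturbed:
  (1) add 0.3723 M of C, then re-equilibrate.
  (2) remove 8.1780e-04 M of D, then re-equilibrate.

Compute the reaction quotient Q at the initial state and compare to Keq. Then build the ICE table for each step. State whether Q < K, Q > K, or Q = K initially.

Q₀ = 0.1135 vs Keq = 1.3980e+05 ⇒ Q<K, forward
Step 1:
                   D          C
  I            0.347     0.2391
  C          -0.3452     0.5179
  E         0.001761      0.757
  solve Keq expr → x = 0.1726; check Q = 1.3980e+05
Then add 0.3723 M of C.
Step 2:
                   D          C
  I         0.001761      1.129
  C         0.001439  -0.002158
  E           0.0032      1.127
  solve Keq expr → x = -7.1945e-04; check Q = 1.3980e+05
Then remove 8.1780e-04 M of D.
Step 3:
                   D          C
  I         0.002382      1.127
  C       8.1261e-04  -0.001219
  E         0.003195      1.126
  solve Keq expr → x = -4.0630e-04; check Q = 1.3980e+05

Q₀ = 0.1135; Q < K (proceeds forward)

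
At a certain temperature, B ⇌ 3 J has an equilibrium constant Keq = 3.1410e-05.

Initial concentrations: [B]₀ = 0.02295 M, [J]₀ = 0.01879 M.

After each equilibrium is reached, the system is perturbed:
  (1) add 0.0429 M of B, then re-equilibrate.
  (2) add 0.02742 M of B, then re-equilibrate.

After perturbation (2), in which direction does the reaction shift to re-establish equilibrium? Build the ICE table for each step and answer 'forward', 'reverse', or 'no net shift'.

Direction: forward

Q₀ = 2.8907e-04 vs Keq = 3.1410e-05 ⇒ Q>K, reverse
Step 1:
                  B         J
  I         0.02295   0.01879
  C        0.003144 -0.009432
  E         0.02609  0.009358
  solve Keq expr → x = -0.003144; check Q = 3.1410e-05
Then add 0.0429 M of B.
Step 2:
                  B         J
  I         0.06899  0.009358
  C        -0.00117  0.003509
  E         0.06782   0.01287
  solve Keq expr → x = 0.00117; check Q = 3.1410e-05
Then add 0.02742 M of B.
Step 3:
                  B         J
  I         0.09524   0.01287
  C       -5.0544e-04  0.001516
  E         0.09474   0.01438
  solve Keq expr → x = 5.0544e-04; check Q = 3.1410e-05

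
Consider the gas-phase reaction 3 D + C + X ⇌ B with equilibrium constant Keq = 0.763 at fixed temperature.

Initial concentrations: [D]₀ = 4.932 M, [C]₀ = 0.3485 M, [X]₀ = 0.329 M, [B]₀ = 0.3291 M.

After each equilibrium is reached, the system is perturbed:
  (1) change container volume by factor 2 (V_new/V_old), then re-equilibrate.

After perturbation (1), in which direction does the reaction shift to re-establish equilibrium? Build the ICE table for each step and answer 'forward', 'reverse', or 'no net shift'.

Direction: reverse

Q₀ = 0.02393 vs Keq = 0.763 ⇒ Q<K, forward
Step 1:
                  D         C         X         B
  Initial     4.932    0.3485     0.329    0.3291
  Change    -0.7159   -0.2386   -0.2386    0.2386
  Equil       4.216    0.1099   0.09037    0.5677
  solve Keq expr → x = 0.2386; check Q = 0.763
Then change container volume by factor 2 (V_new/V_old).
Step 2:
                  D         C         X         B
  Initial     2.108   0.05493   0.04518    0.2839
  Change     0.2653   0.08844   0.08844  -0.08844
  Equil       2.373    0.1434    0.1336    0.1954
  solve Keq expr → x = -0.08844; check Q = 0.763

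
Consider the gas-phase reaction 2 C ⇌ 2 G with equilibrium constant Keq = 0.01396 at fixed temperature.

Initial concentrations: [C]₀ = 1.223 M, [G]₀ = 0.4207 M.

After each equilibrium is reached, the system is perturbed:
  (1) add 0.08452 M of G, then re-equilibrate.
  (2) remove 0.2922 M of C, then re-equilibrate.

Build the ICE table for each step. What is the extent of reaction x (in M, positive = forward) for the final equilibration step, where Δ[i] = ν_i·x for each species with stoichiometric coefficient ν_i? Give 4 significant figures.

x = -0.01544 M

Q₀ = 0.1183 vs Keq = 0.01396 ⇒ Q>K, reverse
Step 1:
                    C           G
  I             1.223      0.4207
  C             0.247      -0.247
  E              1.47      0.1737
  solve Keq expr → x = -0.1235; check Q = 0.01396
Then add 0.08452 M of G.
Step 2:
                    C           G
  I              1.47      0.2582
  C           0.07559    -0.07559
  E             1.546      0.1826
  solve Keq expr → x = -0.03779; check Q = 0.01396
Then remove 0.2922 M of C.
Step 3:
                    C           G
  I             1.253      0.1826
  C           0.03088    -0.03088
  E             1.284      0.1517
  solve Keq expr → x = -0.01544; check Q = 0.01396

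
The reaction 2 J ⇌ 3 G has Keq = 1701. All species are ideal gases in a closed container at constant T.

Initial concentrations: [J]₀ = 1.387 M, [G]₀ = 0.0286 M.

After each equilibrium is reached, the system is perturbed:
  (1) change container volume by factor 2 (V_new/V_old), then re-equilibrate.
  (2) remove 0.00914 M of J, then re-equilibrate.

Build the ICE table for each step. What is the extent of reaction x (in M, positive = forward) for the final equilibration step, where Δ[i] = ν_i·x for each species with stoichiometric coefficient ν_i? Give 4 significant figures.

x = -0.004332 M

Q₀ = 1.2160e-05 vs Keq = 1701 ⇒ Q<K, forward
Step 1:
                   J          G
  I            1.387     0.0286
  C           -1.318      1.977
  E          0.06888      2.006
  solve Keq expr → x = 0.6591; check Q = 1701
Then change container volume by factor 2 (V_new/V_old).
Step 2:
                   J          G
  I          0.03444      1.003
  C        -0.009563    0.01434
  E          0.02488      1.017
  solve Keq expr → x = 0.004781; check Q = 1701
Then remove 0.00914 M of J.
Step 3:
                   J          G
  I          0.01574      1.017
  C         0.008665     -0.013
  E           0.0244      1.004
  solve Keq expr → x = -0.004332; check Q = 1701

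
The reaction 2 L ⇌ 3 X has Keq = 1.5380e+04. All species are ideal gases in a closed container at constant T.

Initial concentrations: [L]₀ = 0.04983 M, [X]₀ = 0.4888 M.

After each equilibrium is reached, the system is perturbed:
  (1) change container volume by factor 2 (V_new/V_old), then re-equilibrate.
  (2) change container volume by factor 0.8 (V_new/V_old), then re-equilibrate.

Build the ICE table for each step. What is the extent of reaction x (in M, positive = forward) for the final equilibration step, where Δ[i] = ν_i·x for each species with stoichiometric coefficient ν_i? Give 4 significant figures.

x = -8.7190e-05 M

Q₀ = 47.03 vs Keq = 1.5380e+04 ⇒ Q<K, forward
Step 1:
                   L          X
  init       0.04983     0.4888
  Δ         -0.04646     0.0697
  eq        0.003366     0.5585
  solve Keq expr → x = 0.02323; check Q = 1.5380e+04
Then change container volume by factor 2 (V_new/V_old).
Step 2:
                   L          X
  init      0.001683     0.2792
  Δ       -4.8819e-04 7.3228e-04
  eq        0.001195       0.28
  solve Keq expr → x = 2.4409e-04; check Q = 1.5380e+04
Then change container volume by factor 0.8 (V_new/V_old).
Step 3:
                   L          X
  init      0.001493       0.35
  Δ       1.7438e-04 -2.6157e-04
  eq        0.001668     0.3497
  solve Keq expr → x = -8.7190e-05; check Q = 1.5380e+04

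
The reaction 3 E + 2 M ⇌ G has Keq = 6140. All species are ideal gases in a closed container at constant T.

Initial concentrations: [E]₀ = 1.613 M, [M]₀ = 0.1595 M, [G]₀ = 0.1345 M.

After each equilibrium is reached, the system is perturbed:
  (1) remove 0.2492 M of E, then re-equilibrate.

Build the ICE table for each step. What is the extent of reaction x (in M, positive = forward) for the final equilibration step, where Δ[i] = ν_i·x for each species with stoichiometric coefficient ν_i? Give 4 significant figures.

x = -6.2299e-04 M

Q₀ = 1.26 vs Keq = 6140 ⇒ Q<K, forward
Step 1:
                    E           M           G
  I             1.613      0.1595      0.1345
  C           -0.2338     -0.1559     0.07793
  E             1.379    0.003632      0.2124
  solve Keq expr → x = 0.07793; check Q = 6140
Then remove 0.2492 M of E.
Step 2:
                    E           M           G
  I              1.13    0.003632      0.2124
  C          0.001869    0.001246 -6.2299e-04
  E             1.132    0.004878      0.2118
  solve Keq expr → x = -6.2299e-04; check Q = 6140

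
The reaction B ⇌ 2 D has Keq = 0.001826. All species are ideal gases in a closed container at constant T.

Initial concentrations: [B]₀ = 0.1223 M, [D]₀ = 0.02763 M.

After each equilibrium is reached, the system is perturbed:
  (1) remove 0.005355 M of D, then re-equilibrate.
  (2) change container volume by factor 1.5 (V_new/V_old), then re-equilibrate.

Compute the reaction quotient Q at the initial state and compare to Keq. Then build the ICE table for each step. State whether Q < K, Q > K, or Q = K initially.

Q₀ = 0.006242 vs Keq = 0.001826 ⇒ Q>K, reverse
Step 1:
                    B           D
  init         0.1223     0.02763
  Δ          0.006157    -0.01231
  eq           0.1285     0.01532
  solve Keq expr → x = -0.006157; check Q = 0.001826
Then remove 0.005355 M of D.
Step 2:
                    B           D
  init         0.1285     0.00996
  Δ           -0.0026    0.005199
  eq           0.1259     0.01516
  solve Keq expr → x = 0.0026; check Q = 0.001826
Then change container volume by factor 1.5 (V_new/V_old).
Step 3:
                    B           D
  init        0.08391     0.01011
  Δ         -0.001095     0.00219
  eq          0.08281      0.0123
  solve Keq expr → x = 0.001095; check Q = 0.001826

Q₀ = 0.006242; Q > K (proceeds reverse)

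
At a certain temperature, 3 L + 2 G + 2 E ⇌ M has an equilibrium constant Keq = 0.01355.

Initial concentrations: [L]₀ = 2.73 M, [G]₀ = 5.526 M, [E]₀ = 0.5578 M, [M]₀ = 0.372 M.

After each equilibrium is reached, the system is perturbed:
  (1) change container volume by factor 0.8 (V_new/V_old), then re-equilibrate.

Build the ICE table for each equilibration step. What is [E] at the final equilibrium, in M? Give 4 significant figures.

Q₀ = 0.001924 vs Keq = 0.01355 ⇒ Q<K, forward
Step 1:
                  L         G         E         M
  Initial      2.73     5.526    0.5578     0.372
  Change    -0.3653   -0.2435   -0.2435    0.1218
  Equil       2.365     5.282    0.3143    0.4938
  solve Keq expr → x = 0.1218; check Q = 0.01355
Then change container volume by factor 0.8 (V_new/V_old).
Step 2:
                  L         G         E         M
  Initial     2.956     6.603    0.3928    0.6172
  Change    -0.2221    -0.148    -0.148   0.07402
  Equil       2.734     6.455    0.2448    0.6912
  solve Keq expr → x = 0.07402; check Q = 0.01355

[E]_eq = 0.2448 M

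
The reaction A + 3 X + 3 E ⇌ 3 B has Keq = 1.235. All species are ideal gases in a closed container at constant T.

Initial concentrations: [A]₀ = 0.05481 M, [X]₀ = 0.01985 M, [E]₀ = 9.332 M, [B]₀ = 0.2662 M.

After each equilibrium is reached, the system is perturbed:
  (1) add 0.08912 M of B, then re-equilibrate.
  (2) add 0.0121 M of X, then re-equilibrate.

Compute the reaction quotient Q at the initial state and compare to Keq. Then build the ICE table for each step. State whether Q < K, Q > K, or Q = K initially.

Q₀ = 54.15 vs Keq = 1.235 ⇒ Q>K, reverse
Step 1:
                   A          X          E          B
  init       0.05481    0.01985      9.332     0.2662
  Δ          0.01215    0.03644    0.03644   -0.03644
  eq         0.06696    0.05629      9.368     0.2298
  solve Keq expr → x = -0.01215; check Q = 1.235
Then add 0.08912 M of B.
Step 2:
                   A          X          E          B
  init       0.06696    0.05629      9.368     0.3189
  Δ         0.005314    0.01594    0.01594   -0.01594
  eq         0.07227    0.07223      9.384     0.3029
  solve Keq expr → x = -0.005314; check Q = 1.235
Then add 0.0121 M of X.
Step 3:
                   A          X          E          B
  init       0.07227    0.08433      9.384     0.3029
  Δ        -0.002957  -0.008871  -0.008871   0.008871
  eq         0.06931    0.07546      9.376     0.3118
  solve Keq expr → x = 0.002957; check Q = 1.235

Q₀ = 54.15; Q > K (proceeds reverse)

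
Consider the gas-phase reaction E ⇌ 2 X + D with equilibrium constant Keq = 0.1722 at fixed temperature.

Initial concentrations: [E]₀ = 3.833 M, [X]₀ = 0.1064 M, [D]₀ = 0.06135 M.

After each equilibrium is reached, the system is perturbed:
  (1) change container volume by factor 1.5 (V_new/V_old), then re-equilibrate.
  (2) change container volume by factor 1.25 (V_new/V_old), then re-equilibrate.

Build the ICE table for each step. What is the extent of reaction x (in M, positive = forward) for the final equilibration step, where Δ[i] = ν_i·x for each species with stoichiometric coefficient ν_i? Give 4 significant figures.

Q₀ = 1.8120e-04 vs Keq = 0.1722 ⇒ Q<K, forward
Step 1:
                  E         X         D
  Initial     3.833    0.1064   0.06135
  Change    -0.4692    0.9385    0.4692
  Equil       3.364     1.045    0.5306
  solve Keq expr → x = 0.4692; check Q = 0.1722
Then change container volume by factor 1.5 (V_new/V_old).
Step 2:
                  E         X         D
  Initial     2.243    0.6966    0.3537
  Change    -0.1016    0.2032    0.1016
  Equil       2.141    0.8998    0.4553
  solve Keq expr → x = 0.1016; check Q = 0.1722
Then change container volume by factor 1.25 (V_new/V_old).
Step 3:
                  E         X         D
  Initial     1.713    0.7198    0.3643
  Change   -0.05355    0.1071   0.05355
  Equil       1.659    0.8269    0.4178
  solve Keq expr → x = 0.05355; check Q = 0.1722

x = 0.05355 M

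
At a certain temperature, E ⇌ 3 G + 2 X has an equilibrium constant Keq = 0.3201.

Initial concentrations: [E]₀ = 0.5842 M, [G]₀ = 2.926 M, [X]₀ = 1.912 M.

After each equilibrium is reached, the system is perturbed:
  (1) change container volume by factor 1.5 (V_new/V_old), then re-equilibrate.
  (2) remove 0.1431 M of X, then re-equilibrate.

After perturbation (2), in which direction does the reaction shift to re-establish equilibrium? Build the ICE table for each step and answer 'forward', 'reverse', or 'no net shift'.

Direction: forward

Q₀ = 156.8 vs Keq = 0.3201 ⇒ Q>K, reverse
Step 1:
                  E         G         X
  init       0.5842     2.926     1.912
  Δ          0.6423    -1.927    -1.285
  eq          1.226    0.9991    0.6274
  solve Keq expr → x = -0.6423; check Q = 0.3201
Then change container volume by factor 1.5 (V_new/V_old).
Step 2:
                  E         G         X
  init       0.8177    0.6661    0.4183
  Δ        -0.07715    0.2315    0.1543
  eq         0.7405    0.8975    0.5726
  solve Keq expr → x = 0.07715; check Q = 0.3201
Then remove 0.1431 M of X.
Step 3:
                  E         G         X
  init       0.7405    0.8975    0.4295
  Δ        -0.02923   0.08769   0.05846
  eq         0.7113    0.9852    0.4879
  solve Keq expr → x = 0.02923; check Q = 0.3201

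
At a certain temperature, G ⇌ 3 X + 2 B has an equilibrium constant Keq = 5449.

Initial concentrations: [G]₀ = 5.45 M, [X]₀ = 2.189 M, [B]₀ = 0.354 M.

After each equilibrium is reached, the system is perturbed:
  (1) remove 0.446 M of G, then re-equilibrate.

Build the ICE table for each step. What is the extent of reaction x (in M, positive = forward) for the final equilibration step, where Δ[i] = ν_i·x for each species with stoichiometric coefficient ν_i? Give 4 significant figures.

x = -0.06849 M

Q₀ = 0.2412 vs Keq = 5449 ⇒ Q<K, forward
Step 1:
                    G           X           B
  I              5.45       2.189       0.354
  C            -2.267         6.8       4.533
  E             3.183       8.989       4.887
  solve Keq expr → x = 2.267; check Q = 5449
Then remove 0.446 M of G.
Step 2:
                    G           X           B
  I             2.737       8.989       4.887
  C           0.06849     -0.2055      -0.137
  E             2.806       8.783        4.75
  solve Keq expr → x = -0.06849; check Q = 5449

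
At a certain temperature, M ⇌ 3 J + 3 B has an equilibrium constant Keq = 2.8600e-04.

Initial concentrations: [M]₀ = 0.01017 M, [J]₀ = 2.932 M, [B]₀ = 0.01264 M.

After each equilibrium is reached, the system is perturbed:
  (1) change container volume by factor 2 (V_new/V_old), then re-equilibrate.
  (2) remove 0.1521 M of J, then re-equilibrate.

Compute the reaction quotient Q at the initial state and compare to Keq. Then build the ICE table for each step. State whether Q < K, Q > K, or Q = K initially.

Q₀ = 0.005005; Q > K (proceeds reverse)

Q₀ = 0.005005 vs Keq = 2.8600e-04 ⇒ Q>K, reverse
Step 1:
                   M          J          B
  I          0.01017      2.932    0.01264
  C         0.002464  -0.007393  -0.007393
  E          0.01263      2.925   0.005247
  solve Keq expr → x = -0.002464; check Q = 2.8600e-04
Then change container volume by factor 2 (V_new/V_old).
Step 2:
                   M          J          B
  I         0.006317      1.462   0.002623
  C         -0.00163   0.004891   0.004891
  E         0.004687      1.467   0.007515
  solve Keq expr → x = 0.00163; check Q = 2.8600e-04
Then remove 0.1521 M of J.
Step 3:
                   M          J          B
  I         0.004687      1.315   0.007515
  C       -2.3973e-04 7.1919e-04 7.1919e-04
  E         0.004447      1.316   0.008234
  solve Keq expr → x = 2.3973e-04; check Q = 2.8600e-04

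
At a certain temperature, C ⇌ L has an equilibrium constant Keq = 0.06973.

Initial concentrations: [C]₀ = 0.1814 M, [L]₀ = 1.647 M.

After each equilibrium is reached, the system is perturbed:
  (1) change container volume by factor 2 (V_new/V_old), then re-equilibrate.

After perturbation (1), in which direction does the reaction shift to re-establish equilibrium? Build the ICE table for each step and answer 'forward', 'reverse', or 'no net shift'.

Q₀ = 9.079 vs Keq = 0.06973 ⇒ Q>K, reverse
Step 1:
                    C           L
  init         0.1814       1.647
  Δ             1.528      -1.528
  eq            1.709      0.1192
  solve Keq expr → x = -1.528; check Q = 0.06973
Then change container volume by factor 2 (V_new/V_old).
Step 2:
                    C           L
  init         0.8546     0.05959
  Δ                 0           0
  eq           0.8546     0.05959
  solve Keq expr → x = 0; check Q = 0.06973

Direction: no net shift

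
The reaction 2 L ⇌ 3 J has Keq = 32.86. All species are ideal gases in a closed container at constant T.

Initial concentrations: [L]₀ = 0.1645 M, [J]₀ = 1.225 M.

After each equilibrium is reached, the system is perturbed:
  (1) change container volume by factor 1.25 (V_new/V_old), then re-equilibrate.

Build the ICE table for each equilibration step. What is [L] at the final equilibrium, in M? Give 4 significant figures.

Q₀ = 67.93 vs Keq = 32.86 ⇒ Q>K, reverse
Step 1:
                  L         J
  Initial    0.1645     1.225
  Change    0.05045  -0.07567
  Equil      0.2149     1.149
  solve Keq expr → x = -0.02522; check Q = 32.86
Then change container volume by factor 1.25 (V_new/V_old).
Step 2:
                  L         J
  Initial     0.172    0.9195
  Change   -0.01317   0.01976
  Equil      0.1588    0.9392
  solve Keq expr → x = 0.006585; check Q = 32.86

[L]_eq = 0.1588 M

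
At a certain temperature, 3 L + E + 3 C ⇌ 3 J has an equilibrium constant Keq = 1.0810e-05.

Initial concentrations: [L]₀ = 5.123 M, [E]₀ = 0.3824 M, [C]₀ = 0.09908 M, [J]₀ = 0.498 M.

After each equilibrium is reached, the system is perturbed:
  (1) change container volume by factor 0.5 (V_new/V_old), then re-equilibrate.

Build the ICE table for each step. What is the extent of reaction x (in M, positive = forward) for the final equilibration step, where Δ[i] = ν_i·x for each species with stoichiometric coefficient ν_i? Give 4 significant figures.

x = 0.04223 M

Q₀ = 2.47 vs Keq = 1.0810e-05 ⇒ Q>K, reverse
Step 1:
                  L         E         C         J
  Initial     5.123    0.3824   0.09908     0.498
  Change     0.4439     0.148    0.4439   -0.4439
  Equil       5.567    0.5304     0.543    0.0541
  solve Keq expr → x = -0.148; check Q = 1.0810e-05
Then change container volume by factor 0.5 (V_new/V_old).
Step 2:
                  L         E         C         J
  Initial     11.13     1.061     1.086    0.1082
  Change    -0.1267  -0.04223   -0.1267    0.1267
  Equil       11.01     1.019    0.9593    0.2349
  solve Keq expr → x = 0.04223; check Q = 1.0810e-05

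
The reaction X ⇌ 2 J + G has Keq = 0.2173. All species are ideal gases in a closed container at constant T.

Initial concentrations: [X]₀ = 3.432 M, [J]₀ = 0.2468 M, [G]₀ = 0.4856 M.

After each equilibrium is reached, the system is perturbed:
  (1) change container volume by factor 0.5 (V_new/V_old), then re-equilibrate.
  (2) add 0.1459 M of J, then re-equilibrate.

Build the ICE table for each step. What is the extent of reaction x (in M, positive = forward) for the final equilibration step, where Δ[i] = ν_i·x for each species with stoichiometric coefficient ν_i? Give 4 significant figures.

Q₀ = 0.008618 vs Keq = 0.2173 ⇒ Q<K, forward
Step 1:
                   X          J          G
  I            3.432     0.2468     0.4856
  C          -0.3309     0.6617     0.3309
  E            3.101     0.9085     0.8165
  solve Keq expr → x = 0.3309; check Q = 0.2173
Then change container volume by factor 0.5 (V_new/V_old).
Step 2:
                   X          J          G
  I            6.202      1.817      1.633
  C           0.3754    -0.7509    -0.3754
  E            6.578      1.066      1.257
  solve Keq expr → x = -0.3754; check Q = 0.2173
Then add 0.1459 M of J.
Step 3:
                   X          J          G
  I            6.578      1.212      1.257
  C          0.05785    -0.1157   -0.05785
  E            6.636      1.096        1.2
  solve Keq expr → x = -0.05785; check Q = 0.2173

x = -0.05785 M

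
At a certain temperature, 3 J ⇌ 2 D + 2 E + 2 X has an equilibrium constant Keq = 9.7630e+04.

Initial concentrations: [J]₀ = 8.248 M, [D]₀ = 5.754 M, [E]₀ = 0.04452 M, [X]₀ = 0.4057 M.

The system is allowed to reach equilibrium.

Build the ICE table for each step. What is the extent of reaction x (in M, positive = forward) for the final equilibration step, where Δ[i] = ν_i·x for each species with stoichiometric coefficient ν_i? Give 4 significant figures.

Q₀ = 1.9249e-05 vs Keq = 9.7630e+04 ⇒ Q<K, forward
Step 1:
                  J         D         E         X
  Initial     8.248     5.754   0.04452    0.4057
  Change     -7.325     4.883     4.883     4.883
  Equil      0.9233     10.64     4.928     5.289
  solve Keq expr → x = 2.442; check Q = 9.7630e+04

x = 2.442 M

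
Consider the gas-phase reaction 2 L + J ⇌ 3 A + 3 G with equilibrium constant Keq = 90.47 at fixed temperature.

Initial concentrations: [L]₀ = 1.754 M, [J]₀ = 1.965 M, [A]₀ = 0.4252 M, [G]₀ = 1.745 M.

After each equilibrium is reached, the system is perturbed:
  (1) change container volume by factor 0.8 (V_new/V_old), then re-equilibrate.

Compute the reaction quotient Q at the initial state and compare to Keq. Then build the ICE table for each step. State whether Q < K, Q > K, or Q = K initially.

Q₀ = 0.06757 vs Keq = 90.47 ⇒ Q<K, forward
Step 1:
                    L           J           A           G
  I             1.754       1.965      0.4252       1.745
  C           -0.8241      -0.412       1.236       1.236
  E            0.9299       1.553       1.661       2.981
  solve Keq expr → x = 0.412; check Q = 90.47
Then change container volume by factor 0.8 (V_new/V_old).
Step 2:
                    L           J           A           G
  I             1.162       1.941       2.077       3.726
  C             0.124     0.06201      -0.186      -0.186
  E             1.286       2.003       1.891        3.54
  solve Keq expr → x = -0.06201; check Q = 90.47

Q₀ = 0.06757; Q < K (proceeds forward)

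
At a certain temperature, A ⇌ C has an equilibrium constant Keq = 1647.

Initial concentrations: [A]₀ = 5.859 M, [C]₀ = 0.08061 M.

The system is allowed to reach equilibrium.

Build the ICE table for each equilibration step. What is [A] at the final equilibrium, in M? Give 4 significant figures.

[A]_eq = 0.003604 M

Q₀ = 0.01376 vs Keq = 1647 ⇒ Q<K, forward
Step 1:
                  A         C
  Initial     5.859   0.08061
  Change     -5.855     5.855
  Equil    0.003604     5.936
  solve Keq expr → x = 5.855; check Q = 1647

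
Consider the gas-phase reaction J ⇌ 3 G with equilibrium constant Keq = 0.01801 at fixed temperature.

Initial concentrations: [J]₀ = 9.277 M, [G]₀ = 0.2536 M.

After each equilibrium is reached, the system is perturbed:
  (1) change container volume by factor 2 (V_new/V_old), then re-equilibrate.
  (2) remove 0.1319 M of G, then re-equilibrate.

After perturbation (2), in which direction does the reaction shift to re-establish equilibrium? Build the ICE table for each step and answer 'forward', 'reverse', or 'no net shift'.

Direction: forward

Q₀ = 0.001758 vs Keq = 0.01801 ⇒ Q<K, forward
Step 1:
                  J         G
  Initial     9.277    0.2536
  Change   -0.09841    0.2952
  Equil       9.179    0.5488
  solve Keq expr → x = 0.09841; check Q = 0.01801
Then change container volume by factor 2 (V_new/V_old).
Step 2:
                  J         G
  Initial     4.589    0.2744
  Change   -0.05317    0.1595
  Equil       4.536    0.4339
  solve Keq expr → x = 0.05317; check Q = 0.01801
Then remove 0.1319 M of G.
Step 3:
                  J         G
  Initial     4.536     0.302
  Change    -0.0435    0.1305
  Equil       4.493    0.4325
  solve Keq expr → x = 0.0435; check Q = 0.01801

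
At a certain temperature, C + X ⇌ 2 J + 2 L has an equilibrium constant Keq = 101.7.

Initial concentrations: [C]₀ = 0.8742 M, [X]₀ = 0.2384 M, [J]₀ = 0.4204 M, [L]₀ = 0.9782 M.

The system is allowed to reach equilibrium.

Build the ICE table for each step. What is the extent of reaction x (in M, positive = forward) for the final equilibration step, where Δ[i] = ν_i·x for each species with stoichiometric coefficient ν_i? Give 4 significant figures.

Q₀ = 0.8115 vs Keq = 101.7 ⇒ Q<K, forward
Step 1:
                   C          X          J          L
  I           0.8742     0.2384     0.4204     0.9782
  C          -0.2167    -0.2167     0.4334     0.4334
  E           0.6575    0.02172     0.8538      1.412
  solve Keq expr → x = 0.2167; check Q = 101.7

x = 0.2167 M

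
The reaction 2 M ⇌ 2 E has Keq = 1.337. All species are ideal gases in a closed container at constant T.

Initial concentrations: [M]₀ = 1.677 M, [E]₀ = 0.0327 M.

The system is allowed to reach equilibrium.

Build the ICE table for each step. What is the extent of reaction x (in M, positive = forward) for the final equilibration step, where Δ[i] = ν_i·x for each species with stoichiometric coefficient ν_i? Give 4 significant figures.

x = 0.4421 M

Q₀ = 3.8022e-04 vs Keq = 1.337 ⇒ Q<K, forward
Step 1:
                    M           E
  I             1.677      0.0327
  C           -0.8841      0.8841
  E            0.7929      0.9168
  solve Keq expr → x = 0.4421; check Q = 1.337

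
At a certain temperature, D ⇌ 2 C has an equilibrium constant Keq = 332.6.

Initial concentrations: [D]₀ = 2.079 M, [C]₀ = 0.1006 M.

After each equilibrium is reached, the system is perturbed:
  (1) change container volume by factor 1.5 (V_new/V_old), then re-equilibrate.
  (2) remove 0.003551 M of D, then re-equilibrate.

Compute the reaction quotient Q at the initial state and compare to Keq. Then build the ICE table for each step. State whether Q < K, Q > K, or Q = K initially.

Q₀ = 0.004868; Q < K (proceeds forward)

Q₀ = 0.004868 vs Keq = 332.6 ⇒ Q<K, forward
Step 1:
                    D           C
  init          2.079      0.1006
  Δ            -2.027       4.054
  eq           0.0519       4.155
  solve Keq expr → x = 2.027; check Q = 332.6
Then change container volume by factor 1.5 (V_new/V_old).
Step 2:
                    D           C
  init         0.0346        2.77
  Δ          -0.01116     0.02232
  eq          0.02344       2.792
  solve Keq expr → x = 0.01116; check Q = 332.6
Then remove 0.003551 M of D.
Step 3:
                    D           C
  init        0.01989       2.792
  Δ          0.003436   -0.006872
  eq          0.02333       2.785
  solve Keq expr → x = -0.003436; check Q = 332.6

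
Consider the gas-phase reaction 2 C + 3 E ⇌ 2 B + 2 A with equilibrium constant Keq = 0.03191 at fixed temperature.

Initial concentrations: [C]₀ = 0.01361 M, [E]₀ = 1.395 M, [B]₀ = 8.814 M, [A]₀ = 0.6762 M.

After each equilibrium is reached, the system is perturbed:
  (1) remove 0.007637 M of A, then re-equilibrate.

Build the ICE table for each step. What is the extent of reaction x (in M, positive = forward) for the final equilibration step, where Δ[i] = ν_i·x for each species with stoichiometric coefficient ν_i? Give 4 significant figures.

Q₀ = 7.0641e+04 vs Keq = 0.03191 ⇒ Q>K, reverse
Step 1:
                   C          E          B          A
  init       0.01361      1.395      8.814     0.6762
  Δ           0.6264     0.9396    -0.6264    -0.6264
  eq            0.64      2.335      8.188    0.04981
  solve Keq expr → x = -0.3132; check Q = 0.03191
Then remove 0.007637 M of A.
Step 2:
                   C          E          B          A
  init          0.64      2.335      8.188    0.04217
  Δ        -0.006751   -0.01013   0.006751   0.006751
  eq          0.6333      2.324      8.194    0.04892
  solve Keq expr → x = 0.003375; check Q = 0.03191

x = 0.003375 M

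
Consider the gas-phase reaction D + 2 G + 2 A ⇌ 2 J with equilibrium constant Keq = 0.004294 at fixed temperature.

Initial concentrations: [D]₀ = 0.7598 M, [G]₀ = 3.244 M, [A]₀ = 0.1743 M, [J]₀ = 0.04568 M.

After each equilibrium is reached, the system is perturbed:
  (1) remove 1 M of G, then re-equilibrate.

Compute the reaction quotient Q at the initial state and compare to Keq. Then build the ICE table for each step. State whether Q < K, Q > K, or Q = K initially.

Q₀ = 0.00859 vs Keq = 0.004294 ⇒ Q>K, reverse
Step 1:
                    D           G           A           J
  init         0.7598       3.244      0.1743     0.04568
  Δ          0.005543     0.01109     0.01109    -0.01109
  eq           0.7653       3.255      0.1854     0.03459
  solve Keq expr → x = -0.005543; check Q = 0.004294
Then remove 1 M of G.
Step 2:
                    D           G           A           J
  init         0.7653       2.255      0.1854     0.03459
  Δ          0.004626    0.009252    0.009252   -0.009252
  eq             0.77       2.264      0.1946     0.02534
  solve Keq expr → x = -0.004626; check Q = 0.004294

Q₀ = 0.00859; Q > K (proceeds reverse)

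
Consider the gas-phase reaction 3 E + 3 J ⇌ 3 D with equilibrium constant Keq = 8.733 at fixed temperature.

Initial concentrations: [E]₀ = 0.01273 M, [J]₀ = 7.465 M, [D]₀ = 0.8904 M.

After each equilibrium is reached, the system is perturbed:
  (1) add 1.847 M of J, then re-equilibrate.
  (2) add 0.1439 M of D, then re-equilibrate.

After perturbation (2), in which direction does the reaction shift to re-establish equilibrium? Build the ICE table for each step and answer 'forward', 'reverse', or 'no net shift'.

Direction: reverse

Q₀ = 822.6 vs Keq = 8.733 ⇒ Q>K, reverse
Step 1:
                    E           J           D
  Initial     0.01273       7.465      0.8904
  Change      0.04214     0.04214    -0.04214
  Equil       0.05487       7.507      0.8483
  solve Keq expr → x = -0.01405; check Q = 8.733
Then add 1.847 M of J.
Step 2:
                    E           J           D
  Initial     0.05487       9.354      0.8483
  Change     -0.01025    -0.01025     0.01025
  Equil       0.04462       9.344      0.8585
  solve Keq expr → x = 0.003418; check Q = 8.733
Then add 0.1439 M of D.
Step 3:
                    E           J           D
  Initial     0.04462       9.344       1.002
  Change     0.007072    0.007072   -0.007072
  Equil       0.05169       9.351      0.9953
  solve Keq expr → x = -0.002357; check Q = 8.733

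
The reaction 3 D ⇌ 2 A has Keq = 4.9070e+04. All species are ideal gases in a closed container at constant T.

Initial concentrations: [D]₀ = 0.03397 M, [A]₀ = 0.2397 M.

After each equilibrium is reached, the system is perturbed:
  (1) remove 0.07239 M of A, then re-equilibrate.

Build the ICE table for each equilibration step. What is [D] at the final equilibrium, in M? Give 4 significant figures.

[D]_eq = 0.008838 M

Q₀ = 1466 vs Keq = 4.9070e+04 ⇒ Q<K, forward
Step 1:
                   D          A
  init       0.03397     0.2397
  Δ         -0.02299    0.01532
  eq         0.01098      0.255
  solve Keq expr → x = 0.007662; check Q = 4.9070e+04
Then remove 0.07239 M of A.
Step 2:
                   D          A
  init       0.01098     0.1826
  Δ        -0.002146   0.001431
  eq        0.008838     0.1841
  solve Keq expr → x = 7.1537e-04; check Q = 4.9070e+04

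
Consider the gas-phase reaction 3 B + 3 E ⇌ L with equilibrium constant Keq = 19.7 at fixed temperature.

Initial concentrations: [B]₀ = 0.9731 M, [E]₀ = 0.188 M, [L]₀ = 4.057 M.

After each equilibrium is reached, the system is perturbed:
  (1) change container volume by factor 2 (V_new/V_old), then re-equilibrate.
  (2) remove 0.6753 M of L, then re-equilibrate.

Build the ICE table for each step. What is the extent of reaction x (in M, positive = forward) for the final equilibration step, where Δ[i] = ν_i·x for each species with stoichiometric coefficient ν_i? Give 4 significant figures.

Q₀ = 662.6 vs Keq = 19.7 ⇒ Q>K, reverse
Step 1:
                  B         E         L
  I          0.9731     0.188     4.057
  C          0.2797    0.2797  -0.09324
  E           1.253    0.4677     3.964
  solve Keq expr → x = -0.09324; check Q = 19.7
Then change container volume by factor 2 (V_new/V_old).
Step 2:
                  B         E         L
  I          0.6264    0.2339     1.982
  C          0.2744    0.2744  -0.09146
  E          0.9008    0.5082      1.89
  solve Keq expr → x = -0.09146; check Q = 19.7
Then remove 0.6753 M of L.
Step 3:
                  B         E         L
  I          0.9008    0.5082     1.215
  C        -0.04479  -0.04479   0.01493
  E           0.856    0.4635      1.23
  solve Keq expr → x = 0.01493; check Q = 19.7

x = 0.01493 M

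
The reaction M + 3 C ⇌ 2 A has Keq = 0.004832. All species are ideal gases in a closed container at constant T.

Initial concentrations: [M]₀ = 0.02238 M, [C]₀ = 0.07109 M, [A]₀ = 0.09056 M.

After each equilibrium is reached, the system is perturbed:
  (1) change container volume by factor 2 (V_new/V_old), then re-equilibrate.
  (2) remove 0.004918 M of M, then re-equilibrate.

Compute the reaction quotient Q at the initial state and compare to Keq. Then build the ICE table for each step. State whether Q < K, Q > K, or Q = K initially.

Q₀ = 1020 vs Keq = 0.004832 ⇒ Q>K, reverse
Step 1:
                    M           C           A
  init        0.02238     0.07109     0.09056
  Δ           0.04445      0.1333     -0.0889
  eq          0.06683      0.2044    0.001661
  solve Keq expr → x = -0.04445; check Q = 0.004832
Then change container volume by factor 2 (V_new/V_old).
Step 2:
                    M           C           A
  init        0.03341      0.1022  8.3054e-04
  Δ        2.0512e-04  6.1535e-04 -4.1023e-04
  eq          0.03362      0.1028  4.2031e-04
  solve Keq expr → x = -2.0512e-04; check Q = 0.004832
Then remove 0.004918 M of M.
Step 3:
                    M           C           A
  init         0.0287      0.1028  4.2031e-04
  Δ        1.5791e-05  4.7372e-05 -3.1582e-05
  eq          0.02872      0.1029  3.8873e-04
  solve Keq expr → x = -1.5791e-05; check Q = 0.004832

Q₀ = 1020; Q > K (proceeds reverse)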